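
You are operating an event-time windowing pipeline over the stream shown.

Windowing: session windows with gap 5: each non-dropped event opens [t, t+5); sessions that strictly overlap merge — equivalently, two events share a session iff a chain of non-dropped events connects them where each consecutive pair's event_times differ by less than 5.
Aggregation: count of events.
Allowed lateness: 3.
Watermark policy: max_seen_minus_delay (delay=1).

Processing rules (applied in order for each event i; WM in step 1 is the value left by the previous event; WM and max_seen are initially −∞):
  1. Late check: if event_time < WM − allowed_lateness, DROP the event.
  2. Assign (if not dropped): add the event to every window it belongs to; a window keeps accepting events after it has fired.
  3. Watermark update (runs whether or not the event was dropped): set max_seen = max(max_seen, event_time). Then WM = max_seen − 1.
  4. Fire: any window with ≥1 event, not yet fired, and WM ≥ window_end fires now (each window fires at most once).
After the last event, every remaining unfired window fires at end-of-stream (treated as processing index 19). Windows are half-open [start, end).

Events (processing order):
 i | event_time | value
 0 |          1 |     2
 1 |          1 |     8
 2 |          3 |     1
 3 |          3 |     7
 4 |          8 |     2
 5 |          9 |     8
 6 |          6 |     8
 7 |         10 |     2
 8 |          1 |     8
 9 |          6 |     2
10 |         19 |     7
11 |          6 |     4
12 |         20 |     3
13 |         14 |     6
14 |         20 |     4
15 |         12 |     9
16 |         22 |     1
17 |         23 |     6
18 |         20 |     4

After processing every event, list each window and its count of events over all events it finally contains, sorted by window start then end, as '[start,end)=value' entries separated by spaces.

i=0 t=1 v=2: → [1,6); WM=0
i=1 t=1 v=8: → [1,6); WM=0
i=2 t=3 v=1: → [1,8); WM=2
i=3 t=3 v=7: → [1,8); WM=2
i=4 t=8 v=2: → [8,13); WM=7
i=5 t=9 v=8: → [8,14); WM=8
i=6 t=6 v=8: → [1,14); WM=8
i=7 t=10 v=2: → [1,15); WM=9
i=8 t=1 v=8: DROP (t<9-3); WM=9
i=9 t=6 v=2: → [1,15); WM=9
i=10 t=19 v=7: → [19,24); WM=18
i=11 t=6 v=4: DROP (t<18-3); WM=18
i=12 t=20 v=3: → [19,25); WM=19
i=13 t=14 v=6: DROP (t<19-3); WM=19
i=14 t=20 v=4: → [19,25); WM=19
i=15 t=12 v=9: DROP (t<19-3); WM=19
i=16 t=22 v=1: → [19,27); WM=21
i=17 t=23 v=6: → [19,28); WM=22
i=18 t=20 v=4: → [19,28); WM=22

[1,15)=9 [19,28)=6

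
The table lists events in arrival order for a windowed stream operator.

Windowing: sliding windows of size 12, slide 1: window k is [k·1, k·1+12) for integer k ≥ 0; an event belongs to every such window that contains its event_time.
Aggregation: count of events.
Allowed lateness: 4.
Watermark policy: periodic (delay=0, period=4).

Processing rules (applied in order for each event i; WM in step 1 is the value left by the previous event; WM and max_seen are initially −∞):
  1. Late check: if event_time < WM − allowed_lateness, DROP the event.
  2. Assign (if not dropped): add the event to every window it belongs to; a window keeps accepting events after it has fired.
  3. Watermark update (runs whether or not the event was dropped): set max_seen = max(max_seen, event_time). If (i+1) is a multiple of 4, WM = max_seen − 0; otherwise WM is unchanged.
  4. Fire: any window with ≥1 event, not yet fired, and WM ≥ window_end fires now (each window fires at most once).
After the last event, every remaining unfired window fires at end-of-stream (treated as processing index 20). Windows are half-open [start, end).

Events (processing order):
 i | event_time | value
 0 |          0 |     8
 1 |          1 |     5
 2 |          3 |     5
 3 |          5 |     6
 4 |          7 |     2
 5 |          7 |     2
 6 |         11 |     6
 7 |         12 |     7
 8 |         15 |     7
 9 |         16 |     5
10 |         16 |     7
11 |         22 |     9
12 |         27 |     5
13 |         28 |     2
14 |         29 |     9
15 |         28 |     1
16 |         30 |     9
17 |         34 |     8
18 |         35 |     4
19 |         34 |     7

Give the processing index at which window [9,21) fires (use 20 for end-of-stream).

i=0 t=0 v=8: → [0,12); WM=−∞
i=1 t=1 v=5: → [1,13),[0,12); WM=−∞
i=2 t=3 v=5: → [3,15),[2,14),[1,13),[0,12); WM=−∞
i=3 t=5 v=6: → [5,17),[4,16),[3,15),[2,14),[1,13),[0,12); WM=5
i=4 t=7 v=2: → [7,19),[6,18),[5,17),[4,16),[3,15),[2,14),[1,13),[0,12); WM=5
i=5 t=7 v=2: → [7,19),[6,18),[5,17),[4,16),[3,15),[2,14),[1,13),[0,12); WM=5
i=6 t=11 v=6: → [11,23),[10,22),[9,21),[8,20),[7,19),[6,18),[5,17),[4,16),[3,15),[2,14),[1,13),[0,12); WM=5
i=7 t=12 v=7: → [12,24),[11,23),[10,22),[9,21),[8,20),[7,19),[6,18),[5,17),[4,16),[3,15),[2,14),[1,13); WM=12; [0,12) fires=7
i=8 t=15 v=7: → [15,27),[14,26),[13,25),[12,24),[11,23),[10,22),[9,21),[8,20),[7,19),[6,18),[5,17),[4,16); WM=12
i=9 t=16 v=5: → [16,28),[15,27),[14,26),[13,25),[12,24),[11,23),[10,22),[9,21),[8,20),[7,19),[6,18),[5,17); WM=12
i=10 t=16 v=7: → [16,28),[15,27),[14,26),[13,25),[12,24),[11,23),[10,22),[9,21),[8,20),[7,19),[6,18),[5,17); WM=12
i=11 t=22 v=9: → [22,34),[21,33),[20,32),[19,31),[18,30),[17,29),[16,28),[15,27),[14,26),[13,25),[12,24),[11,23); WM=22; [1,13) fires=7 [2,14) fires=6 [3,15) fires=6 [4,16) fires=6 [5,17) fires=8 [6,18) fires=7 [7,19) fires=7 [8,20) fires=5 [9,21) fires=5 [10,22) fires=5
i=12 t=27 v=5: → [27,39),[26,38),[25,37),[24,36),[23,35),[22,34),[21,33),[20,32),[19,31),[18,30),[17,29),[16,28); WM=22
i=13 t=28 v=2: → [28,40),[27,39),[26,38),[25,37),[24,36),[23,35),[22,34),[21,33),[20,32),[19,31),[18,30),[17,29); WM=22
i=14 t=29 v=9: → [29,41),[28,40),[27,39),[26,38),[25,37),[24,36),[23,35),[22,34),[21,33),[20,32),[19,31),[18,30); WM=22
i=15 t=28 v=1: → [28,40),[27,39),[26,38),[25,37),[24,36),[23,35),[22,34),[21,33),[20,32),[19,31),[18,30),[17,29); WM=29; [11,23) fires=6 [12,24) fires=5 [13,25) fires=4 [14,26) fires=4 [15,27) fires=4 [16,28) fires=4 [17,29) fires=4
i=16 t=30 v=9: → [30,42),[29,41),[28,40),[27,39),[26,38),[25,37),[24,36),[23,35),[22,34),[21,33),[20,32),[19,31); WM=29
i=17 t=34 v=8: → [34,46),[33,45),[32,44),[31,43),[30,42),[29,41),[28,40),[27,39),[26,38),[25,37),[24,36),[23,35); WM=29
i=18 t=35 v=4: → [35,47),[34,46),[33,45),[32,44),[31,43),[30,42),[29,41),[28,40),[27,39),[26,38),[25,37),[24,36); WM=29
i=19 t=34 v=7: → [34,46),[33,45),[32,44),[31,43),[30,42),[29,41),[28,40),[27,39),[26,38),[25,37),[24,36),[23,35); WM=35; [18,30) fires=5 [19,31) fires=6 [20,32) fires=6 [21,33) fires=6 [22,34) fires=6 [23,35) fires=7

11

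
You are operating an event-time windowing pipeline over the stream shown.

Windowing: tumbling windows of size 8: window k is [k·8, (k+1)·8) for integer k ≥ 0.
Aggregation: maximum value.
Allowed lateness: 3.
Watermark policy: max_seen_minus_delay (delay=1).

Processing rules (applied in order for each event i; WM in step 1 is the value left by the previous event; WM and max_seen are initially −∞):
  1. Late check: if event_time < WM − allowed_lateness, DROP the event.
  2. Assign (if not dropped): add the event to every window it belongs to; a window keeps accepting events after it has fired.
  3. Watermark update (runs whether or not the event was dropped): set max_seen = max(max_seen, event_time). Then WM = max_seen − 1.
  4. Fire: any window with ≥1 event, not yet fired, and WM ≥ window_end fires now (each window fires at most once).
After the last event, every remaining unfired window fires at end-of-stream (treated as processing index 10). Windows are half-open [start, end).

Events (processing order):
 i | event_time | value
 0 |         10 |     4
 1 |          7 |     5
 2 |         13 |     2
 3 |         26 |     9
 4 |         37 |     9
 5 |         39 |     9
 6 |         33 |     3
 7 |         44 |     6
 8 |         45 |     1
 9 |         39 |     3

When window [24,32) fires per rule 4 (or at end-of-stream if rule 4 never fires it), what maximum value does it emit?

i=0 t=10 v=4: → [8,16); WM=9
i=1 t=7 v=5: → [0,8); WM=9; [0,8) fires=5
i=2 t=13 v=2: → [8,16); WM=12
i=3 t=26 v=9: → [24,32); WM=25; [8,16) fires=4
i=4 t=37 v=9: → [32,40); WM=36; [24,32) fires=9
i=5 t=39 v=9: → [32,40); WM=38
i=6 t=33 v=3: DROP (t<38-3); WM=38
i=7 t=44 v=6: → [40,48); WM=43; [32,40) fires=9
i=8 t=45 v=1: → [40,48); WM=44
i=9 t=39 v=3: DROP (t<44-3); WM=44

9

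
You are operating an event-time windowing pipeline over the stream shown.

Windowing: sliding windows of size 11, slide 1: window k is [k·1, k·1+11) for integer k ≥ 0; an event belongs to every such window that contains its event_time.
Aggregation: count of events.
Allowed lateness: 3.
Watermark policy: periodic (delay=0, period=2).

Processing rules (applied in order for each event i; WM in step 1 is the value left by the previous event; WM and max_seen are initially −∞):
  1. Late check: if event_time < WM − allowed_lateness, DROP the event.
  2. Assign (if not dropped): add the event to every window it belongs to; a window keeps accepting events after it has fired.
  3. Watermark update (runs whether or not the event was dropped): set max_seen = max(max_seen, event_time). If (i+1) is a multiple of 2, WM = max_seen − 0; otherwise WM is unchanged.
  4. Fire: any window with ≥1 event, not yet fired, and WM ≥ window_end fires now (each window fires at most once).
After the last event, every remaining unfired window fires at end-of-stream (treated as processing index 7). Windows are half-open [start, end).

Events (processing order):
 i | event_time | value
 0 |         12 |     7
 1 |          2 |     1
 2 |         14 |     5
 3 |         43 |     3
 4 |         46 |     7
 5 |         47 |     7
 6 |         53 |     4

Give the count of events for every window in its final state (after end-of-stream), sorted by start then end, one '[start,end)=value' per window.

[0,11)=1 [1,12)=1 [2,13)=2 [3,14)=1 [4,15)=2 [5,16)=2 [6,17)=2 [7,18)=2 [8,19)=2 [9,20)=2 [10,21)=2 [11,22)=2 [12,23)=2 [13,24)=1 [14,25)=1 [33,44)=1 [34,45)=1 [35,46)=1 [36,47)=2 [37,48)=3 [38,49)=3 [39,50)=3 [40,51)=3 [41,52)=3 [42,53)=3 [43,54)=4 [44,55)=3 [45,56)=3 [46,57)=3 [47,58)=2 [48,59)=1 [49,60)=1 [50,61)=1 [51,62)=1 [52,63)=1 [53,64)=1

i=0 t=12 v=7: → [12,23),[11,22),[10,21),[9,20),[8,19),[7,18),[6,17),[5,16),[4,15),[3,14),[2,13); WM=−∞
i=1 t=2 v=1: → [2,13),[1,12),[0,11); WM=12; [0,11) fires=1 [1,12) fires=1
i=2 t=14 v=5: → [14,25),[13,24),[12,23),[11,22),[10,21),[9,20),[8,19),[7,18),[6,17),[5,16),[4,15); WM=12
i=3 t=43 v=3: → [43,54),[42,53),[41,52),[40,51),[39,50),[38,49),[37,48),[36,47),[35,46),[34,45),[33,44); WM=43; [2,13) fires=2 [3,14) fires=1 [4,15) fires=2 [5,16) fires=2 [6,17) fires=2 [7,18) fires=2 [8,19) fires=2 [9,20) fires=2 [10,21) fires=2 [11,22) fires=2 [12,23) fires=2 [13,24) fires=1 [14,25) fires=1
i=4 t=46 v=7: → [46,57),[45,56),[44,55),[43,54),[42,53),[41,52),[40,51),[39,50),[38,49),[37,48),[36,47); WM=43
i=5 t=47 v=7: → [47,58),[46,57),[45,56),[44,55),[43,54),[42,53),[41,52),[40,51),[39,50),[38,49),[37,48); WM=47; [33,44) fires=1 [34,45) fires=1 [35,46) fires=1 [36,47) fires=2
i=6 t=53 v=4: → [53,64),[52,63),[51,62),[50,61),[49,60),[48,59),[47,58),[46,57),[45,56),[44,55),[43,54); WM=47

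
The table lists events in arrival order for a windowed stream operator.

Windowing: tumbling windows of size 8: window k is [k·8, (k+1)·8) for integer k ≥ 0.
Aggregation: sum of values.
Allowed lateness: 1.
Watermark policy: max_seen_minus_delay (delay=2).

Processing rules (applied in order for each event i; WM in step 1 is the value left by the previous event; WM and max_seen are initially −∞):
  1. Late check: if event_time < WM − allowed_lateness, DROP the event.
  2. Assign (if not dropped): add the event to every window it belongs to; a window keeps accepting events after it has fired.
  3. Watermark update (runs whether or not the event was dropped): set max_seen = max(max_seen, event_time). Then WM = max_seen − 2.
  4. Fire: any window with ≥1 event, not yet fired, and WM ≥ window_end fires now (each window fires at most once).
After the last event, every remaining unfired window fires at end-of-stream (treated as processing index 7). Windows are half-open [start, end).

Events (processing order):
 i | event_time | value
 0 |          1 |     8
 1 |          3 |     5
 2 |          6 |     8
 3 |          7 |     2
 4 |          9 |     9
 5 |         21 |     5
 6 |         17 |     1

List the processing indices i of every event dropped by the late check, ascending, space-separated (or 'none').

i=0 t=1 v=8: → [0,8); WM=-1
i=1 t=3 v=5: → [0,8); WM=1
i=2 t=6 v=8: → [0,8); WM=4
i=3 t=7 v=2: → [0,8); WM=5
i=4 t=9 v=9: → [8,16); WM=7
i=5 t=21 v=5: → [16,24); WM=19; [0,8) fires=23 [8,16) fires=9
i=6 t=17 v=1: DROP (t<19-1); WM=19

6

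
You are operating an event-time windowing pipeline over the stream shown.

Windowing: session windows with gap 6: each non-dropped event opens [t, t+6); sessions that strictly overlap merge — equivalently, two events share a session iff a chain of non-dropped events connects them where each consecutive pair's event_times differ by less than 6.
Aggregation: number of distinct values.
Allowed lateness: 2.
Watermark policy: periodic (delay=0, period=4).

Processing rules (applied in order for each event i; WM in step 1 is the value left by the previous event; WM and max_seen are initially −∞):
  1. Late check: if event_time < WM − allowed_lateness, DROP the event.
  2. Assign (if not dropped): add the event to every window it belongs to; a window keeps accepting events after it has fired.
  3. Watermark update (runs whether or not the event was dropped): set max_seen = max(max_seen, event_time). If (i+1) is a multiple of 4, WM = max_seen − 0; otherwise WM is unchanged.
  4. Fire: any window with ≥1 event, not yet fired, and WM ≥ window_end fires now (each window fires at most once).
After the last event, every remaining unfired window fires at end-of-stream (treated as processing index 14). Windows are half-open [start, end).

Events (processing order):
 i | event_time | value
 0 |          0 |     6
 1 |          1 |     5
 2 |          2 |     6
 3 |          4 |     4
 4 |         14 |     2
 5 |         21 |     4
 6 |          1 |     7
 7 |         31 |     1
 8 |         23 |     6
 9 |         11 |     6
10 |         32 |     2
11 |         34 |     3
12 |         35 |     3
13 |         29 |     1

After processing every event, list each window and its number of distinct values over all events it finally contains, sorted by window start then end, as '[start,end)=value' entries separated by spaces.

[0,10)=3 [14,20)=1 [21,27)=1 [31,41)=3

i=0 t=0 v=6: → [0,6); WM=−∞
i=1 t=1 v=5: → [0,7); WM=−∞
i=2 t=2 v=6: → [0,8); WM=−∞
i=3 t=4 v=4: → [0,10); WM=4
i=4 t=14 v=2: → [14,20); WM=4
i=5 t=21 v=4: → [21,27); WM=4
i=6 t=1 v=7: DROP (t<4-2); WM=4
i=7 t=31 v=1: → [31,37); WM=31
i=8 t=23 v=6: DROP (t<31-2); WM=31
i=9 t=11 v=6: DROP (t<31-2); WM=31
i=10 t=32 v=2: → [31,38); WM=31
i=11 t=34 v=3: → [31,40); WM=34
i=12 t=35 v=3: → [31,41); WM=34
i=13 t=29 v=1: DROP (t<34-2); WM=34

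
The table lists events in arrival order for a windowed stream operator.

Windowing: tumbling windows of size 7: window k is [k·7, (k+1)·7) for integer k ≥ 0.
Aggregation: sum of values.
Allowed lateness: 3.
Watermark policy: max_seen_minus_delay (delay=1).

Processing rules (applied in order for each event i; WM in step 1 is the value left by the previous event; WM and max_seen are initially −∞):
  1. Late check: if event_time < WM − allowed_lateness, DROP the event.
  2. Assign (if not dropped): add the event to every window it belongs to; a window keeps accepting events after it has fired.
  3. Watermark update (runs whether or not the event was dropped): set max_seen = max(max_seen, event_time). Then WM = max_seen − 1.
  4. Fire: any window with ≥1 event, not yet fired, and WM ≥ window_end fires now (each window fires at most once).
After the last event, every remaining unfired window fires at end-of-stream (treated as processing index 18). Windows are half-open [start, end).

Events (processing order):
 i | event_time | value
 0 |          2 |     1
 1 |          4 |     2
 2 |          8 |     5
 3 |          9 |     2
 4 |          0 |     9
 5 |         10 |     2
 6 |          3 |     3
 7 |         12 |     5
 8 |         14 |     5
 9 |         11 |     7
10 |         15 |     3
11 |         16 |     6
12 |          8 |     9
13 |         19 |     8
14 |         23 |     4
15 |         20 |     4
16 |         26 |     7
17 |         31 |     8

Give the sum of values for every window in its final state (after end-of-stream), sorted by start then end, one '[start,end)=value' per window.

i=0 t=2 v=1: → [0,7); WM=1
i=1 t=4 v=2: → [0,7); WM=3
i=2 t=8 v=5: → [7,14); WM=7; [0,7) fires=3
i=3 t=9 v=2: → [7,14); WM=8
i=4 t=0 v=9: DROP (t<8-3); WM=8
i=5 t=10 v=2: → [7,14); WM=9
i=6 t=3 v=3: DROP (t<9-3); WM=9
i=7 t=12 v=5: → [7,14); WM=11
i=8 t=14 v=5: → [14,21); WM=13
i=9 t=11 v=7: → [7,14); WM=13
i=10 t=15 v=3: → [14,21); WM=14; [7,14) fires=21
i=11 t=16 v=6: → [14,21); WM=15
i=12 t=8 v=9: DROP (t<15-3); WM=15
i=13 t=19 v=8: → [14,21); WM=18
i=14 t=23 v=4: → [21,28); WM=22; [14,21) fires=22
i=15 t=20 v=4: → [14,21); WM=22
i=16 t=26 v=7: → [21,28); WM=25
i=17 t=31 v=8: → [28,35); WM=30; [21,28) fires=11

[0,7)=3 [7,14)=21 [14,21)=26 [21,28)=11 [28,35)=8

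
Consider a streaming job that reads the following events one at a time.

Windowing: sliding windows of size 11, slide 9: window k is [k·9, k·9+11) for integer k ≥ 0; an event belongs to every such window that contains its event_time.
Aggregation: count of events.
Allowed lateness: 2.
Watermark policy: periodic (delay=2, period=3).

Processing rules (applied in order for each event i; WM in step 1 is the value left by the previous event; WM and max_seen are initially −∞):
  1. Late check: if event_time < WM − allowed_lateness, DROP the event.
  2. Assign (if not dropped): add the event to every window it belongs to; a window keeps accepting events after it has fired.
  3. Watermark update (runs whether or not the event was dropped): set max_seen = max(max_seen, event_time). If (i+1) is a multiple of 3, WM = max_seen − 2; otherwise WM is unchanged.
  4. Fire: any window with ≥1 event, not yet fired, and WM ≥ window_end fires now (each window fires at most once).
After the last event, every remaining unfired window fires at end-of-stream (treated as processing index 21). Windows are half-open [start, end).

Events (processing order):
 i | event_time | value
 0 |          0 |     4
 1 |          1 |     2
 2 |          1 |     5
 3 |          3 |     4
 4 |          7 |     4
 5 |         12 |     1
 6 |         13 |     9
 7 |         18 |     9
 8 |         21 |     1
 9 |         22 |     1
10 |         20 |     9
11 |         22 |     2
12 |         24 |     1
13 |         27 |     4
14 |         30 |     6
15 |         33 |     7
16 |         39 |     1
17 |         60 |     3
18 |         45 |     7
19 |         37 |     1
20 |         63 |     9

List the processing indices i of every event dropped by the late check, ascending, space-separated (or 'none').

i=0 t=0 v=4: → [0,11); WM=−∞
i=1 t=1 v=2: → [0,11); WM=−∞
i=2 t=1 v=5: → [0,11); WM=-1
i=3 t=3 v=4: → [0,11); WM=-1
i=4 t=7 v=4: → [0,11); WM=-1
i=5 t=12 v=1: → [9,20); WM=10
i=6 t=13 v=9: → [9,20); WM=10
i=7 t=18 v=9: → [18,29),[9,20); WM=10
i=8 t=21 v=1: → [18,29); WM=19; [0,11) fires=5
i=9 t=22 v=1: → [18,29); WM=19
i=10 t=20 v=9: → [18,29); WM=19
i=11 t=22 v=2: → [18,29); WM=20; [9,20) fires=3
i=12 t=24 v=1: → [18,29); WM=20
i=13 t=27 v=4: → [27,38),[18,29); WM=20
i=14 t=30 v=6: → [27,38); WM=28
i=15 t=33 v=7: → [27,38); WM=28
i=16 t=39 v=1: → [36,47); WM=28
i=17 t=60 v=3: → [54,65); WM=58; [18,29) fires=7 [27,38) fires=3 [36,47) fires=1
i=18 t=45 v=7: DROP (t<58-2); WM=58
i=19 t=37 v=1: DROP (t<58-2); WM=58
i=20 t=63 v=9: → [63,74),[54,65); WM=61

18 19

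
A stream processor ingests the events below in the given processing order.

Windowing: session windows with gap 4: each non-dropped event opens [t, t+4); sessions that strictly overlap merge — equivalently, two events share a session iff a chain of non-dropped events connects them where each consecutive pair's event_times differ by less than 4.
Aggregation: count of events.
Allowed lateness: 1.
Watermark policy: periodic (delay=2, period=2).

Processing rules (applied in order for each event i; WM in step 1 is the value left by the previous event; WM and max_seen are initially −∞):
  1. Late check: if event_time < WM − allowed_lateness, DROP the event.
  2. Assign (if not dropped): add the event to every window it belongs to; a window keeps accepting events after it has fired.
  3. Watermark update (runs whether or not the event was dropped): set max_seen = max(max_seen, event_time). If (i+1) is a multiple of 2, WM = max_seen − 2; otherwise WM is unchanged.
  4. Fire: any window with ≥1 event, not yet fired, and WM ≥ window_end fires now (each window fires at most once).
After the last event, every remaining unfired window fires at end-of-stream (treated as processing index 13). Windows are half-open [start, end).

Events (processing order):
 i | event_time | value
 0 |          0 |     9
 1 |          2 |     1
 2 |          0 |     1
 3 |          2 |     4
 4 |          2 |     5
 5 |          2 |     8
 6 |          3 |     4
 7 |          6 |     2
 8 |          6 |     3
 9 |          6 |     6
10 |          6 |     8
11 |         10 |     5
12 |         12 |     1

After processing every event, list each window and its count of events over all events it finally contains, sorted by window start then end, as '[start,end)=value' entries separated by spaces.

i=0 t=0 v=9: → [0,4); WM=−∞
i=1 t=2 v=1: → [0,6); WM=0
i=2 t=0 v=1: → [0,6); WM=0
i=3 t=2 v=4: → [0,6); WM=0
i=4 t=2 v=5: → [0,6); WM=0
i=5 t=2 v=8: → [0,6); WM=0
i=6 t=3 v=4: → [0,7); WM=0
i=7 t=6 v=2: → [0,10); WM=4
i=8 t=6 v=3: → [0,10); WM=4
i=9 t=6 v=6: → [0,10); WM=4
i=10 t=6 v=8: → [0,10); WM=4
i=11 t=10 v=5: → [10,14); WM=8
i=12 t=12 v=1: → [10,16); WM=8

[0,10)=11 [10,16)=2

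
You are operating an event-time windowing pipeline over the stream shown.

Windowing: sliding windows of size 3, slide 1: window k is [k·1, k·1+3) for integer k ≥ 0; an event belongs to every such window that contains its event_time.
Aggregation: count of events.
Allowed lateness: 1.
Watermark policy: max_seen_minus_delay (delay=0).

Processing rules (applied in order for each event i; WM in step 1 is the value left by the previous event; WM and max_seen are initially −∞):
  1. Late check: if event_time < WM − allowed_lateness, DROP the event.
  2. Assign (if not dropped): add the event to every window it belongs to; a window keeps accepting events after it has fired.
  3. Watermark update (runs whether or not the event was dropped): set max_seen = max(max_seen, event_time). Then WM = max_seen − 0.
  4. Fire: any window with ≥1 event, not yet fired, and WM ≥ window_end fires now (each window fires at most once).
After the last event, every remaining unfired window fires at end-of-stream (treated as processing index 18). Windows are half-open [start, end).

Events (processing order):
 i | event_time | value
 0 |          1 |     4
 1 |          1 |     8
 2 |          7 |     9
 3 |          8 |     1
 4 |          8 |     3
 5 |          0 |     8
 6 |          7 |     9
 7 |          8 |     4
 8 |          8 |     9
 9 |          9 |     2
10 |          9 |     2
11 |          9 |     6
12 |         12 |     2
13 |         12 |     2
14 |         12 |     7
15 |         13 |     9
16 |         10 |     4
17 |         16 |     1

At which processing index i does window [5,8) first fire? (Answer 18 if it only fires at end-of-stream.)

i=0 t=1 v=4: → [1,4),[0,3); WM=1
i=1 t=1 v=8: → [1,4),[0,3); WM=1
i=2 t=7 v=9: → [7,10),[6,9),[5,8); WM=7; [0,3) fires=2 [1,4) fires=2
i=3 t=8 v=1: → [8,11),[7,10),[6,9); WM=8; [5,8) fires=1
i=4 t=8 v=3: → [8,11),[7,10),[6,9); WM=8
i=5 t=0 v=8: DROP (t<8-1); WM=8
i=6 t=7 v=9: → [7,10),[6,9),[5,8); WM=8
i=7 t=8 v=4: → [8,11),[7,10),[6,9); WM=8
i=8 t=8 v=9: → [8,11),[7,10),[6,9); WM=8
i=9 t=9 v=2: → [9,12),[8,11),[7,10); WM=9; [6,9) fires=6
i=10 t=9 v=2: → [9,12),[8,11),[7,10); WM=9
i=11 t=9 v=6: → [9,12),[8,11),[7,10); WM=9
i=12 t=12 v=2: → [12,15),[11,14),[10,13); WM=12; [7,10) fires=9 [8,11) fires=7 [9,12) fires=3
i=13 t=12 v=2: → [12,15),[11,14),[10,13); WM=12
i=14 t=12 v=7: → [12,15),[11,14),[10,13); WM=12
i=15 t=13 v=9: → [13,16),[12,15),[11,14); WM=13; [10,13) fires=3
i=16 t=10 v=4: DROP (t<13-1); WM=13
i=17 t=16 v=1: → [16,19),[15,18),[14,17); WM=16; [11,14) fires=4 [12,15) fires=4 [13,16) fires=1

3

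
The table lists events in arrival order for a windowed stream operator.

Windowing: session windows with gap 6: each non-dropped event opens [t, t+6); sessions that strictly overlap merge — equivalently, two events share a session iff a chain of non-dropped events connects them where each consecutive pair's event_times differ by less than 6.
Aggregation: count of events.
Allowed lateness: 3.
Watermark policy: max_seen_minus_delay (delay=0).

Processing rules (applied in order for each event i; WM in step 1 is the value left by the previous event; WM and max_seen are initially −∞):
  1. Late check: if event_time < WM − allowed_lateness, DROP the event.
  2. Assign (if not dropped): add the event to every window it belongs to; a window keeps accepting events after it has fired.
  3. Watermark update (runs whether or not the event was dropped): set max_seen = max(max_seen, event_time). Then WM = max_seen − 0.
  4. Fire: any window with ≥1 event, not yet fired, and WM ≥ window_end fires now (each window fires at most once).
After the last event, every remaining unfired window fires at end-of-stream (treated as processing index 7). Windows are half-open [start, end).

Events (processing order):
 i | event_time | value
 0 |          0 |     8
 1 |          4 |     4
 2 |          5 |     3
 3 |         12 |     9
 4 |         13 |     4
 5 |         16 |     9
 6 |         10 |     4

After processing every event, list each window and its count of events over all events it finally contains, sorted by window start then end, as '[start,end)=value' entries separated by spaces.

i=0 t=0 v=8: → [0,6); WM=0
i=1 t=4 v=4: → [0,10); WM=4
i=2 t=5 v=3: → [0,11); WM=5
i=3 t=12 v=9: → [12,18); WM=12
i=4 t=13 v=4: → [12,19); WM=13
i=5 t=16 v=9: → [12,22); WM=16
i=6 t=10 v=4: DROP (t<16-3); WM=16

[0,11)=3 [12,22)=3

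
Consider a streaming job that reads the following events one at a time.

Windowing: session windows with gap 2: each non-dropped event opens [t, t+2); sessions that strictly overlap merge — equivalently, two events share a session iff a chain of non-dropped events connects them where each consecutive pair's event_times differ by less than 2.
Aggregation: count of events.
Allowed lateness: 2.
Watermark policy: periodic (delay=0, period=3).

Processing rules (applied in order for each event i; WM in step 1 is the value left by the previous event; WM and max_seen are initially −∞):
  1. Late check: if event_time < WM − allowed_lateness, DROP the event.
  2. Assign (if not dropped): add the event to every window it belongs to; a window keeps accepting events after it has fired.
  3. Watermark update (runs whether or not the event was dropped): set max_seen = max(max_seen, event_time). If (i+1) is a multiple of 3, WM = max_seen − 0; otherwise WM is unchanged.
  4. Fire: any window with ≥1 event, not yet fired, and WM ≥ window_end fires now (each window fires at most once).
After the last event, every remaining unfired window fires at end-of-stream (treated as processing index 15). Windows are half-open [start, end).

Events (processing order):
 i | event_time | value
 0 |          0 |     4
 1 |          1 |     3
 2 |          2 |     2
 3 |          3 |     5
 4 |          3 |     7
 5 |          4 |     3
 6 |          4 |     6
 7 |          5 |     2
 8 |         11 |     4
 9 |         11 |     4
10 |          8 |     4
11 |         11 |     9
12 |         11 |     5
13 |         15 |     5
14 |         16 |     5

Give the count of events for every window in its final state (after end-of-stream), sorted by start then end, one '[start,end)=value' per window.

i=0 t=0 v=4: → [0,2); WM=−∞
i=1 t=1 v=3: → [0,3); WM=−∞
i=2 t=2 v=2: → [0,4); WM=2
i=3 t=3 v=5: → [0,5); WM=2
i=4 t=3 v=7: → [0,5); WM=2
i=5 t=4 v=3: → [0,6); WM=4
i=6 t=4 v=6: → [0,6); WM=4
i=7 t=5 v=2: → [0,7); WM=4
i=8 t=11 v=4: → [11,13); WM=11
i=9 t=11 v=4: → [11,13); WM=11
i=10 t=8 v=4: DROP (t<11-2); WM=11
i=11 t=11 v=9: → [11,13); WM=11
i=12 t=11 v=5: → [11,13); WM=11
i=13 t=15 v=5: → [15,17); WM=11
i=14 t=16 v=5: → [15,18); WM=16

[0,7)=8 [11,13)=4 [15,18)=2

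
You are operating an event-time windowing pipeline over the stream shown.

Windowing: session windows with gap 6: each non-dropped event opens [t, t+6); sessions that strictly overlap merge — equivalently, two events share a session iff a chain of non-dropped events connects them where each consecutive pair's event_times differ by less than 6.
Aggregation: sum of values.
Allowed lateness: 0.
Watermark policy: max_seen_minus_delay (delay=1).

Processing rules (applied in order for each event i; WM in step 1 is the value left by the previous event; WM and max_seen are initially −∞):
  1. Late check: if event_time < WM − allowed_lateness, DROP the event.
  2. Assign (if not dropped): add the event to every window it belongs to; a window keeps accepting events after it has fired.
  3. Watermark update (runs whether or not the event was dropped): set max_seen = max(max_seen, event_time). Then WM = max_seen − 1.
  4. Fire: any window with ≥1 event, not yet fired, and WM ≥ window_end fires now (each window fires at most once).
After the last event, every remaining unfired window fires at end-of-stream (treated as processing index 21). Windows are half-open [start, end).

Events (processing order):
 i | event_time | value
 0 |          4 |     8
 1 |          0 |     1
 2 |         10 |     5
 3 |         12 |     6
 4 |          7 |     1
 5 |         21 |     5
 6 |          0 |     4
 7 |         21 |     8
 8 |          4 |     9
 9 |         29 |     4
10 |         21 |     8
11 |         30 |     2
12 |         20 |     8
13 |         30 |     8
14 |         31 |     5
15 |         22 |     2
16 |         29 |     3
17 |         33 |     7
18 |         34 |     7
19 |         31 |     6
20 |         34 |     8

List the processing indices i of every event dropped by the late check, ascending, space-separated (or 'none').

i=0 t=4 v=8: → [4,10); WM=3
i=1 t=0 v=1: DROP (t<3-0); WM=3
i=2 t=10 v=5: → [10,16); WM=9
i=3 t=12 v=6: → [10,18); WM=11
i=4 t=7 v=1: DROP (t<11-0); WM=11
i=5 t=21 v=5: → [21,27); WM=20
i=6 t=0 v=4: DROP (t<20-0); WM=20
i=7 t=21 v=8: → [21,27); WM=20
i=8 t=4 v=9: DROP (t<20-0); WM=20
i=9 t=29 v=4: → [29,35); WM=28
i=10 t=21 v=8: DROP (t<28-0); WM=28
i=11 t=30 v=2: → [29,36); WM=29
i=12 t=20 v=8: DROP (t<29-0); WM=29
i=13 t=30 v=8: → [29,36); WM=29
i=14 t=31 v=5: → [29,37); WM=30
i=15 t=22 v=2: DROP (t<30-0); WM=30
i=16 t=29 v=3: DROP (t<30-0); WM=30
i=17 t=33 v=7: → [29,39); WM=32
i=18 t=34 v=7: → [29,40); WM=33
i=19 t=31 v=6: DROP (t<33-0); WM=33
i=20 t=34 v=8: → [29,40); WM=33

1 4 6 8 10 12 15 16 19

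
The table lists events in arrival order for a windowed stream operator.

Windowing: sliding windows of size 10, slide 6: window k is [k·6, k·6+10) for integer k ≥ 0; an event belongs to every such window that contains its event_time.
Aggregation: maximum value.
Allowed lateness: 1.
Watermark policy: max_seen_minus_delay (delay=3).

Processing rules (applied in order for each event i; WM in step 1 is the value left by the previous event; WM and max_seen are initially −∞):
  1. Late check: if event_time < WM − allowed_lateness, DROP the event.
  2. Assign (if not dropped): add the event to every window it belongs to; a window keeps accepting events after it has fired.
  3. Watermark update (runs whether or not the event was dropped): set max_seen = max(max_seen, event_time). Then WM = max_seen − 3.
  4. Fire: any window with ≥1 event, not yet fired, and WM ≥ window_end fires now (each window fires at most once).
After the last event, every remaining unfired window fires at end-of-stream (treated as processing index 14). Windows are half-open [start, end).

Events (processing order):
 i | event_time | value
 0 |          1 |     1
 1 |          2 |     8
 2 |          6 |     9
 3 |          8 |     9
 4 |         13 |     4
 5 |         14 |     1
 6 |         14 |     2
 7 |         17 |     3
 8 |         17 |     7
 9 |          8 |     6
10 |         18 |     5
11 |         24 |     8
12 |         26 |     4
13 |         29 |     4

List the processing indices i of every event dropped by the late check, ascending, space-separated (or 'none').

i=0 t=1 v=1: → [0,10); WM=-2
i=1 t=2 v=8: → [0,10); WM=-1
i=2 t=6 v=9: → [6,16),[0,10); WM=3
i=3 t=8 v=9: → [6,16),[0,10); WM=5
i=4 t=13 v=4: → [12,22),[6,16); WM=10; [0,10) fires=9
i=5 t=14 v=1: → [12,22),[6,16); WM=11
i=6 t=14 v=2: → [12,22),[6,16); WM=11
i=7 t=17 v=3: → [12,22); WM=14
i=8 t=17 v=7: → [12,22); WM=14
i=9 t=8 v=6: DROP (t<14-1); WM=14
i=10 t=18 v=5: → [18,28),[12,22); WM=15
i=11 t=24 v=8: → [24,34),[18,28); WM=21; [6,16) fires=9
i=12 t=26 v=4: → [24,34),[18,28); WM=23; [12,22) fires=7
i=13 t=29 v=4: → [24,34); WM=26

9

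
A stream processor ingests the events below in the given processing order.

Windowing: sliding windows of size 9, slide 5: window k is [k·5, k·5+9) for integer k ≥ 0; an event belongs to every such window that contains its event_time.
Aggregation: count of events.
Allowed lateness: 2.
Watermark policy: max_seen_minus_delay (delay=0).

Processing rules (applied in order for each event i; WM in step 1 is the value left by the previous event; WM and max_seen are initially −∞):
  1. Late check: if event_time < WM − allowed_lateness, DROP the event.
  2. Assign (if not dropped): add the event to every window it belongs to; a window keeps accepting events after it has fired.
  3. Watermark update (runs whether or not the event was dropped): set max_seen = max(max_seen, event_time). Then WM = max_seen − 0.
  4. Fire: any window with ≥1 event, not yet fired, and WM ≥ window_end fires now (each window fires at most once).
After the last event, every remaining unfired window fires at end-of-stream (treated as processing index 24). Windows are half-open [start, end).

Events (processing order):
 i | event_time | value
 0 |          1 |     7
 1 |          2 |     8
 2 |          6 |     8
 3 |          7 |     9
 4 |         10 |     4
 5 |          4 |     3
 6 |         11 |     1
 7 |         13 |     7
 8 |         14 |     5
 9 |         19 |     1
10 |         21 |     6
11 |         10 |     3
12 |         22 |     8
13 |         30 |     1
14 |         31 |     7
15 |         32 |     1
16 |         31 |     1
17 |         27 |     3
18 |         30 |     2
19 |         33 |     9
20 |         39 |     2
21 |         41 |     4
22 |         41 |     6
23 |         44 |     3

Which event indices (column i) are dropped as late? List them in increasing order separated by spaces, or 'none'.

5 11 17

i=0 t=1 v=7: → [0,9); WM=1
i=1 t=2 v=8: → [0,9); WM=2
i=2 t=6 v=8: → [5,14),[0,9); WM=6
i=3 t=7 v=9: → [5,14),[0,9); WM=7
i=4 t=10 v=4: → [10,19),[5,14); WM=10; [0,9) fires=4
i=5 t=4 v=3: DROP (t<10-2); WM=10
i=6 t=11 v=1: → [10,19),[5,14); WM=11
i=7 t=13 v=7: → [10,19),[5,14); WM=13
i=8 t=14 v=5: → [10,19); WM=14; [5,14) fires=5
i=9 t=19 v=1: → [15,24); WM=19; [10,19) fires=4
i=10 t=21 v=6: → [20,29),[15,24); WM=21
i=11 t=10 v=3: DROP (t<21-2); WM=21
i=12 t=22 v=8: → [20,29),[15,24); WM=22
i=13 t=30 v=1: → [30,39),[25,34); WM=30; [15,24) fires=3 [20,29) fires=2
i=14 t=31 v=7: → [30,39),[25,34); WM=31
i=15 t=32 v=1: → [30,39),[25,34); WM=32
i=16 t=31 v=1: → [30,39),[25,34); WM=32
i=17 t=27 v=3: DROP (t<32-2); WM=32
i=18 t=30 v=2: → [30,39),[25,34); WM=32
i=19 t=33 v=9: → [30,39),[25,34); WM=33
i=20 t=39 v=2: → [35,44); WM=39; [25,34) fires=6 [30,39) fires=6
i=21 t=41 v=4: → [40,49),[35,44); WM=41
i=22 t=41 v=6: → [40,49),[35,44); WM=41
i=23 t=44 v=3: → [40,49); WM=44; [35,44) fires=3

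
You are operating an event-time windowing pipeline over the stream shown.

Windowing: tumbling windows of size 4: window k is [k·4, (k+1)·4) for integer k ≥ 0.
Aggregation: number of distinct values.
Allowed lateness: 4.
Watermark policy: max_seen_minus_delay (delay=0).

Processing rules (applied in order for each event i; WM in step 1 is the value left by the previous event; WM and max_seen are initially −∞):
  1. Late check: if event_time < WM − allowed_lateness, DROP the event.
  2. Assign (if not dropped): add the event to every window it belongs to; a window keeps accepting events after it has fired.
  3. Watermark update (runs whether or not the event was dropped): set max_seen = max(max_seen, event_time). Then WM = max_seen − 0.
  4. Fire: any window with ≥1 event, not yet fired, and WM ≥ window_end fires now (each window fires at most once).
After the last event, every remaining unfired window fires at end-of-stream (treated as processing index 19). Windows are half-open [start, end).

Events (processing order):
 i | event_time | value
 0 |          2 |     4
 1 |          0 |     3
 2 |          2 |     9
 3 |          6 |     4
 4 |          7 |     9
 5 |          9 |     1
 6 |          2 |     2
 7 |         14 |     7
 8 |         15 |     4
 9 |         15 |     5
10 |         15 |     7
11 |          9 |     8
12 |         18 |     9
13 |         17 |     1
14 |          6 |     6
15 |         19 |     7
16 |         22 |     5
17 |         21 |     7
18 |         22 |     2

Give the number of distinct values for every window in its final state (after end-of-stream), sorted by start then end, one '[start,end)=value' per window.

[0,4)=3 [4,8)=2 [8,12)=1 [12,16)=3 [16,20)=3 [20,24)=3

i=0 t=2 v=4: → [0,4); WM=2
i=1 t=0 v=3: → [0,4); WM=2
i=2 t=2 v=9: → [0,4); WM=2
i=3 t=6 v=4: → [4,8); WM=6; [0,4) fires=3
i=4 t=7 v=9: → [4,8); WM=7
i=5 t=9 v=1: → [8,12); WM=9; [4,8) fires=2
i=6 t=2 v=2: DROP (t<9-4); WM=9
i=7 t=14 v=7: → [12,16); WM=14; [8,12) fires=1
i=8 t=15 v=4: → [12,16); WM=15
i=9 t=15 v=5: → [12,16); WM=15
i=10 t=15 v=7: → [12,16); WM=15
i=11 t=9 v=8: DROP (t<15-4); WM=15
i=12 t=18 v=9: → [16,20); WM=18; [12,16) fires=3
i=13 t=17 v=1: → [16,20); WM=18
i=14 t=6 v=6: DROP (t<18-4); WM=18
i=15 t=19 v=7: → [16,20); WM=19
i=16 t=22 v=5: → [20,24); WM=22; [16,20) fires=3
i=17 t=21 v=7: → [20,24); WM=22
i=18 t=22 v=2: → [20,24); WM=22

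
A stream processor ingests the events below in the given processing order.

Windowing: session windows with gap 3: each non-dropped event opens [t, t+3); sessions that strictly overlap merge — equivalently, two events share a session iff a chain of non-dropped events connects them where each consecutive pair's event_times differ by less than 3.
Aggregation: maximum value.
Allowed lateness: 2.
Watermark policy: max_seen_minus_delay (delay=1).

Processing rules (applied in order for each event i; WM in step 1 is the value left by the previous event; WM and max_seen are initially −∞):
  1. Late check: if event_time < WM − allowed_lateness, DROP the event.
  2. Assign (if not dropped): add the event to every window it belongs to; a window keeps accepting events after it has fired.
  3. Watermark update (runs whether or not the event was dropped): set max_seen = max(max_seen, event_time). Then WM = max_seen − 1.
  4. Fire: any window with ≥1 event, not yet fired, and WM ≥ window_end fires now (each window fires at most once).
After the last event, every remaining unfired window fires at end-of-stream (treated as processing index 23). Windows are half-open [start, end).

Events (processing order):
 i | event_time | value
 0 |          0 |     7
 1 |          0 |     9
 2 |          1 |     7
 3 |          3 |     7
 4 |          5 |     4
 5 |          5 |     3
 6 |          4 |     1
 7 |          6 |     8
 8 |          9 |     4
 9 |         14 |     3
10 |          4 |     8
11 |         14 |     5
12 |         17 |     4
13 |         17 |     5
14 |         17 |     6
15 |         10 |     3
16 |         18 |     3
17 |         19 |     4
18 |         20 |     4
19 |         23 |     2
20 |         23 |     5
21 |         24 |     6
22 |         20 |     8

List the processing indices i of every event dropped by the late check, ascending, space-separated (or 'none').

10 15 22

i=0 t=0 v=7: → [0,3); WM=-1
i=1 t=0 v=9: → [0,3); WM=-1
i=2 t=1 v=7: → [0,4); WM=0
i=3 t=3 v=7: → [0,6); WM=2
i=4 t=5 v=4: → [0,8); WM=4
i=5 t=5 v=3: → [0,8); WM=4
i=6 t=4 v=1: → [0,8); WM=4
i=7 t=6 v=8: → [0,9); WM=5
i=8 t=9 v=4: → [9,12); WM=8
i=9 t=14 v=3: → [14,17); WM=13
i=10 t=4 v=8: DROP (t<13-2); WM=13
i=11 t=14 v=5: → [14,17); WM=13
i=12 t=17 v=4: → [17,20); WM=16
i=13 t=17 v=5: → [17,20); WM=16
i=14 t=17 v=6: → [17,20); WM=16
i=15 t=10 v=3: DROP (t<16-2); WM=16
i=16 t=18 v=3: → [17,21); WM=17
i=17 t=19 v=4: → [17,22); WM=18
i=18 t=20 v=4: → [17,23); WM=19
i=19 t=23 v=2: → [23,26); WM=22
i=20 t=23 v=5: → [23,26); WM=22
i=21 t=24 v=6: → [23,27); WM=23
i=22 t=20 v=8: DROP (t<23-2); WM=23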